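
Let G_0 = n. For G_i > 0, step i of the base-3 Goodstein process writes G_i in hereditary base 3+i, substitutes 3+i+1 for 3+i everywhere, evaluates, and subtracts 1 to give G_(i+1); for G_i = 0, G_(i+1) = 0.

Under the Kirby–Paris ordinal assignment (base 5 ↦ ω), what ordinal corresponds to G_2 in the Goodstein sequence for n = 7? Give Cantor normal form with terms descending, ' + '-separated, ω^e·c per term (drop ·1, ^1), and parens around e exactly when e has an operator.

ω + 4

i=0: 7 = 2·3 + 1 (b=3); 3→4: 2·4 + 1 = 9; 9−1 = 8
i=1: 8 = 2·4 (b=4); 4→5: 2·5 = 10; 10−1 = 9
i=2: 9 = 5 + 4 (b=5); 5→6: 6 + 4 = 10; 10−1 = 9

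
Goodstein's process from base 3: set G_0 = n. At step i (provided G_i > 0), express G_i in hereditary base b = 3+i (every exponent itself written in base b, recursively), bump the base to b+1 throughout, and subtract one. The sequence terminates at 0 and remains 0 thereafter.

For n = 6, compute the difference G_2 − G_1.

0

(0) 6|_3 = 2·3 ↦ 2·4|_4 = 8 ⇒ 7
(1) 7|_4 = 4 + 3 ↦ 5 + 3|_5 = 8 ⇒ 7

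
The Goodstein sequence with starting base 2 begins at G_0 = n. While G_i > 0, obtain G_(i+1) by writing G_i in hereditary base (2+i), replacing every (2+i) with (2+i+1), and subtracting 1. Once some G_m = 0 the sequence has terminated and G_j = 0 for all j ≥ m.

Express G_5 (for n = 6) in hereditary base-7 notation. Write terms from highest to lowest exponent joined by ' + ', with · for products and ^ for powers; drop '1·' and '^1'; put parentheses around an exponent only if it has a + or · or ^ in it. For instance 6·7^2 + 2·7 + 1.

5·7^5 + 5·7^4 + 5·7^3 + 5·7^2 + 5·7 + 4

[0] 6 ≡ 2^2 + 2 (base 2). Lift 3: 30. −1: 29.
[1] 29 ≡ 3^3 + 2 (base 3). Lift 4: 258. −1: 257.
[2] 257 ≡ 4^4 + 1 (base 4). Lift 5: 3126. −1: 3125.
[3] 3125 ≡ 5^5 (base 5). Lift 6: 46656. −1: 46655.
[4] 46655 ≡ 5·6^5 + 5·6^4 + 5·6^3 + 5·6^2 + 5·6 + 5 (base 6). Lift 7: 98040. −1: 98039.
[5] 98039 ≡ 5·7^5 + 5·7^4 + 5·7^3 + 5·7^2 + 5·7 + 4 (base 7). Lift 8: 187244. −1: 187243.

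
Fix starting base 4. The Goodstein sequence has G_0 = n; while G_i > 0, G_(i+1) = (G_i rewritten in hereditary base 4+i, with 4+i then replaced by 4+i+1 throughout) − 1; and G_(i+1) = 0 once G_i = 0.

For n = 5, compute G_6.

1

G_0 = 5. HB_4(5) = 4 + 1. Bump = 6. G_1 = 5.
G_1 = 5. HB_5(5) = 5. Bump = 6. G_2 = 5.
G_2 = 5. HB_6(5) = 5. Bump = 5. G_3 = 4.
G_3 = 4. HB_7(4) = 4. Bump = 4. G_4 = 3.
G_4 = 3. HB_8(3) = 3. Bump = 3. G_5 = 2.
G_5 = 2. HB_9(2) = 2. Bump = 2. G_6 = 1.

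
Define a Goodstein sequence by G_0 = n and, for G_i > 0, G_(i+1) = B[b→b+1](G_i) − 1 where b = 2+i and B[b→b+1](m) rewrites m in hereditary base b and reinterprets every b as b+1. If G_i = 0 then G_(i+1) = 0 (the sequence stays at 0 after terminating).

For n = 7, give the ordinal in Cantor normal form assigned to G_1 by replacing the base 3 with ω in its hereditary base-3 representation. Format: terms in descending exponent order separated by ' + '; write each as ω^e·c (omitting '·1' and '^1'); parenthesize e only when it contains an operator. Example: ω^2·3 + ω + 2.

step 0: 7 = 2^2 + 2 + 1; sub 3 for 2: 3^3 + 3 + 1; = 31; G_1 = 31−1 = 30
step 1: 30 = 3^3 + 3; sub 4 for 3: 4^4 + 4; = 260; G_2 = 260−1 = 259

ω^ω + ω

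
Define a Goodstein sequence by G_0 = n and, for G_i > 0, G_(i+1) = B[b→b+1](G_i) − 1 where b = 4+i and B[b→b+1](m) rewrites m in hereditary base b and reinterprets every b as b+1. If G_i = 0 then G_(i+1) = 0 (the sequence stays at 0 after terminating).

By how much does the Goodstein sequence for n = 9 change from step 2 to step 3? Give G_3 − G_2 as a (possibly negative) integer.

0

9 —HB4→ 2·4 + 1 —bump→ 2·5 + 1 = 11 —(−1)→ 10
10 —HB5→ 2·5 —bump→ 2·6 = 12 —(−1)→ 11
11 —HB6→ 6 + 5 —bump→ 7 + 5 = 12 —(−1)→ 11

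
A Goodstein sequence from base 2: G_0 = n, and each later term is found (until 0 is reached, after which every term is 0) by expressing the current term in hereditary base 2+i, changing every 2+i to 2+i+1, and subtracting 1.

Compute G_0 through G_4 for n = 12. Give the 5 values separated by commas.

G_0=12  [base 2] 2^(2 + 1) + 2^2  →[2↦3]→  3^(3 + 1) + 3^3 = 108  −1 ⇒ G_1=107
G_1=107  [base 3] 3^(3 + 1) + 2·3^2 + 2·3 + 2  →[3↦4]→  4^(4 + 1) + 2·4^2 + 2·4 + 2 = 1066  −1 ⇒ G_2=1065
G_2=1065  [base 4] 4^(4 + 1) + 2·4^2 + 2·4 + 1  →[4↦5]→  5^(5 + 1) + 2·5^2 + 2·5 + 1 = 15686  −1 ⇒ G_3=15685
G_3=15685  [base 5] 5^(5 + 1) + 2·5^2 + 2·5  →[5↦6]→  6^(6 + 1) + 2·6^2 + 2·6 = 280020  −1 ⇒ G_4=280019

12, 107, 1065, 15685, 280019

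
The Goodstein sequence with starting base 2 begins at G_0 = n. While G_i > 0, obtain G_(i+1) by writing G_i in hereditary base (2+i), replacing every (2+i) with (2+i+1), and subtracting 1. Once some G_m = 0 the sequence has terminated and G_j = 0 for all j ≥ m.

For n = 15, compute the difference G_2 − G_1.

base 2: 15 = 2^(2 + 1) + 2^2 + 2 + 1; at 3: 3^(3 + 1) + 3^3 + 3 + 1 = 112; next = 111
base 3: 111 = 3^(3 + 1) + 3^3 + 3; at 4: 4^(4 + 1) + 4^4 + 4 = 1284; next = 1283

1172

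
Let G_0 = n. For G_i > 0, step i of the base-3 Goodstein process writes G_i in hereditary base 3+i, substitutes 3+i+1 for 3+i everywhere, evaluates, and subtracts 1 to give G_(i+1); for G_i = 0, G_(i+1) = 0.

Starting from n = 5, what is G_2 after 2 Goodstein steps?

G_0 = 5. HB_3(5) = 3 + 2. Bump = 6. G_1 = 5.
G_1 = 5. HB_4(5) = 4 + 1. Bump = 6. G_2 = 5.

5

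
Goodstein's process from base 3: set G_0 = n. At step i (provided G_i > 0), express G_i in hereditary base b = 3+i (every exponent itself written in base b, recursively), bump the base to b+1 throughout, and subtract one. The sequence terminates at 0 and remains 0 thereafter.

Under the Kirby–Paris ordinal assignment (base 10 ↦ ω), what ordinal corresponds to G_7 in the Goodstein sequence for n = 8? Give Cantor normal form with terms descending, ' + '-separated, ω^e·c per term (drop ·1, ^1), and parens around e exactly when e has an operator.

(0) 8|_3 = 2·3 + 2 ↦ 2·4 + 2|_4 = 10 ⇒ 9
(1) 9|_4 = 2·4 + 1 ↦ 2·5 + 1|_5 = 11 ⇒ 10
(2) 10|_5 = 2·5 ↦ 2·6|_6 = 12 ⇒ 11
(3) 11|_6 = 6 + 5 ↦ 7 + 5|_7 = 12 ⇒ 11
(4) 11|_7 = 7 + 4 ↦ 8 + 4|_8 = 12 ⇒ 11
(5) 11|_8 = 8 + 3 ↦ 9 + 3|_9 = 12 ⇒ 11
(6) 11|_9 = 9 + 2 ↦ 10 + 2|_10 = 12 ⇒ 11

ω + 1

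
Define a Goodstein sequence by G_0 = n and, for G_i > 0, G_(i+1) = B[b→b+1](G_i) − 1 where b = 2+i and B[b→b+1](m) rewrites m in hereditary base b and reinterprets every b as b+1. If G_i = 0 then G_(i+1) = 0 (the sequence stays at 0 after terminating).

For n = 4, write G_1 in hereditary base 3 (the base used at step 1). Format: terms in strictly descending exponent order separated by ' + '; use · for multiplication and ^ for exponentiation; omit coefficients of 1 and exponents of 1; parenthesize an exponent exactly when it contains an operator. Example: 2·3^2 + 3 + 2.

base 2: 4 = 2^2; at 3: 3^3 = 27; next = 26
base 3: 26 = 2·3^2 + 2·3 + 2; at 4: 2·4^2 + 2·4 + 2 = 42; next = 41

2·3^2 + 2·3 + 2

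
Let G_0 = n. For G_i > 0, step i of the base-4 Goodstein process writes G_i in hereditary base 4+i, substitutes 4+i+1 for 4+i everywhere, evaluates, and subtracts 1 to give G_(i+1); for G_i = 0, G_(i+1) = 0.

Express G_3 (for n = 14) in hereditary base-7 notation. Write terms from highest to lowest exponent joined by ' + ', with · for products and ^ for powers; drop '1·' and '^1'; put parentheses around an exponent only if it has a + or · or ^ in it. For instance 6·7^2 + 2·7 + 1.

2·7 + 6

G_0=14  [base 4] 3·4 + 2  →[4↦5]→  3·5 + 2 = 17  −1 ⇒ G_1=16
G_1=16  [base 5] 3·5 + 1  →[5↦6]→  3·6 + 1 = 19  −1 ⇒ G_2=18
G_2=18  [base 6] 3·6  →[6↦7]→  3·7 = 21  −1 ⇒ G_3=20
G_3=20  [base 7] 2·7 + 6  →[7↦8]→  2·8 + 6 = 22  −1 ⇒ G_4=21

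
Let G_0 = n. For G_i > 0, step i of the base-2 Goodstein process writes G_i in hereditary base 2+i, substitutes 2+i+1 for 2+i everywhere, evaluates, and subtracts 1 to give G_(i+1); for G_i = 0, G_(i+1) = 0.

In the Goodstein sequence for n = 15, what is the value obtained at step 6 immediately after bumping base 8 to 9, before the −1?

3524450281

[0] 15 ≡ 2^(2 + 1) + 2^2 + 2 + 1 (base 2). Lift 3: 112. −1: 111.
[1] 111 ≡ 3^(3 + 1) + 3^3 + 3 (base 3). Lift 4: 1284. −1: 1283.
[2] 1283 ≡ 4^(4 + 1) + 4^4 + 3 (base 4). Lift 5: 18753. −1: 18752.
[3] 18752 ≡ 5^(5 + 1) + 5^5 + 2 (base 5). Lift 6: 326594. −1: 326593.
[4] 326593 ≡ 6^(6 + 1) + 6^6 + 1 (base 6). Lift 7: 6588345. −1: 6588344.
[5] 6588344 ≡ 7^(7 + 1) + 7^7 (base 7). Lift 8: 150994944. −1: 150994943.
[6] 150994943 ≡ 8^(8 + 1) + 7·8^7 + 7·8^6 + 7·8^5 + 7·8^4 + 7·8^3 + 7·8^2 + 7·8 + 7 (base 8). Lift 9: 3524450281. −1: 3524450280.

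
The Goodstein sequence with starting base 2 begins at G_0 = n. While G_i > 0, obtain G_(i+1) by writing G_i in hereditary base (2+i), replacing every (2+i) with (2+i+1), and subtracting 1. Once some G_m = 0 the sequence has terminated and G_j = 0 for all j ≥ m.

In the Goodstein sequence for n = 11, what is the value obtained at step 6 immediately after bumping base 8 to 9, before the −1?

2749609303

G_0=11  [base 2] 2^(2 + 1) + 2 + 1  →[2↦3]→  3^(3 + 1) + 3 + 1 = 85  −1 ⇒ G_1=84
G_1=84  [base 3] 3^(3 + 1) + 3  →[3↦4]→  4^(4 + 1) + 4 = 1028  −1 ⇒ G_2=1027
G_2=1027  [base 4] 4^(4 + 1) + 3  →[4↦5]→  5^(5 + 1) + 3 = 15628  −1 ⇒ G_3=15627
G_3=15627  [base 5] 5^(5 + 1) + 2  →[5↦6]→  6^(6 + 1) + 2 = 279938  −1 ⇒ G_4=279937
G_4=279937  [base 6] 6^(6 + 1) + 1  →[6↦7]→  7^(7 + 1) + 1 = 5764802  −1 ⇒ G_5=5764801
G_5=5764801  [base 7] 7^(7 + 1)  →[7↦8]→  8^(8 + 1) = 134217728  −1 ⇒ G_6=134217727
G_6=134217727  [base 8] 7·8^8 + 7·8^7 + 7·8^6 + 7·8^5 + 7·8^4 + 7·8^3 + 7·8^2 + 7·8 + 7  →[8↦9]→  7·9^9 + 7·9^7 + 7·9^6 + 7·9^5 + 7·9^4 + 7·9^3 + 7·9^2 + 7·9 + 7 = 2749609303  −1 ⇒ G_7=2749609302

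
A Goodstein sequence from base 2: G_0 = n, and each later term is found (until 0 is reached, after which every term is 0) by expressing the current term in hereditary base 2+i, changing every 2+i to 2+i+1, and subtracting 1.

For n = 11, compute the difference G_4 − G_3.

264310

(0) 11|_2 = 2^(2 + 1) + 2 + 1 ↦ 3^(3 + 1) + 3 + 1|_3 = 85 ⇒ 84
(1) 84|_3 = 3^(3 + 1) + 3 ↦ 4^(4 + 1) + 4|_4 = 1028 ⇒ 1027
(2) 1027|_4 = 4^(4 + 1) + 3 ↦ 5^(5 + 1) + 3|_5 = 15628 ⇒ 15627
(3) 15627|_5 = 5^(5 + 1) + 2 ↦ 6^(6 + 1) + 2|_6 = 279938 ⇒ 279937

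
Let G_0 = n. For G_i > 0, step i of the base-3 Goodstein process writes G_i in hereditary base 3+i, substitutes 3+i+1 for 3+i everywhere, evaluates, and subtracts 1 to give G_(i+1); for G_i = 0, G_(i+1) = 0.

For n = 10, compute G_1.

(0) 10|_3 = 3^2 + 1 ↦ 4^2 + 1|_4 = 17 ⇒ 16
(1) 16|_4 = 4^2 ↦ 5^2|_5 = 25 ⇒ 24

16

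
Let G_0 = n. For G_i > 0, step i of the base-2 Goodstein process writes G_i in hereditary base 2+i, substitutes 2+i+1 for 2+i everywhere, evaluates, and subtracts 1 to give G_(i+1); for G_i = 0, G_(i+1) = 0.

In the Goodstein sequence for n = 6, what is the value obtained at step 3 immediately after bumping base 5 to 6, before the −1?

G_0=6  [base 2] 2^2 + 2  →[2↦3]→  3^3 + 3 = 30  −1 ⇒ G_1=29
G_1=29  [base 3] 3^3 + 2  →[3↦4]→  4^4 + 2 = 258  −1 ⇒ G_2=257
G_2=257  [base 4] 4^4 + 1  →[4↦5]→  5^5 + 1 = 3126  −1 ⇒ G_3=3125
G_3=3125  [base 5] 5^5  →[5↦6]→  6^6 = 46656  −1 ⇒ G_4=46655

46656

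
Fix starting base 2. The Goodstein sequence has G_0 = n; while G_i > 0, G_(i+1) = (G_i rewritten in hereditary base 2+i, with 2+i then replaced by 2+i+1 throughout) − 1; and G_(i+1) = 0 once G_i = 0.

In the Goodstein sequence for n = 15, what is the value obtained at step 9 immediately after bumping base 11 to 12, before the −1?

106993479003784

G_0 = 15. HB_2(15) = 2^(2 + 1) + 2^2 + 2 + 1. Bump = 112. G_1 = 111.
G_1 = 111. HB_3(111) = 3^(3 + 1) + 3^3 + 3. Bump = 1284. G_2 = 1283.
G_2 = 1283. HB_4(1283) = 4^(4 + 1) + 4^4 + 3. Bump = 18753. G_3 = 18752.
G_3 = 18752. HB_5(18752) = 5^(5 + 1) + 5^5 + 2. Bump = 326594. G_4 = 326593.
G_4 = 326593. HB_6(326593) = 6^(6 + 1) + 6^6 + 1. Bump = 6588345. G_5 = 6588344.
G_5 = 6588344. HB_7(6588344) = 7^(7 + 1) + 7^7. Bump = 150994944. G_6 = 150994943.
G_6 = 150994943. HB_8(150994943) = 8^(8 + 1) + 7·8^7 + 7·8^6 + 7·8^5 + 7·8^4 + 7·8^3 + 7·8^2 + 7·8 + 7. Bump = 3524450281. G_7 = 3524450280.
G_7 = 3524450280. HB_9(3524450280) = 9^(9 + 1) + 7·9^7 + 7·9^6 + 7·9^5 + 7·9^4 + 7·9^3 + 7·9^2 + 7·9 + 6. Bump = 100077777776. G_8 = 100077777775.
G_8 = 100077777775. HB_10(100077777775) = 10^(10 + 1) + 7·10^7 + 7·10^6 + 7·10^5 + 7·10^4 + 7·10^3 + 7·10^2 + 7·10 + 5. Bump = 3138578427935. G_9 = 3138578427934.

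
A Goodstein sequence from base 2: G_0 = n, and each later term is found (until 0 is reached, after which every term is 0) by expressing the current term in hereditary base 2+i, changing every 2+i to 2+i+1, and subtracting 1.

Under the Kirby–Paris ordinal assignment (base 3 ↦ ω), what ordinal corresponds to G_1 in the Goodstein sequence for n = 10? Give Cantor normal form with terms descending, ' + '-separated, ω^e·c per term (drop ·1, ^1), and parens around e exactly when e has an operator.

ω^(ω + 1) + 2

10 —HB2→ 2^(2 + 1) + 2 —bump→ 3^(3 + 1) + 3 = 84 —(−1)→ 83
83 —HB3→ 3^(3 + 1) + 2 —bump→ 4^(4 + 1) + 2 = 1026 —(−1)→ 1025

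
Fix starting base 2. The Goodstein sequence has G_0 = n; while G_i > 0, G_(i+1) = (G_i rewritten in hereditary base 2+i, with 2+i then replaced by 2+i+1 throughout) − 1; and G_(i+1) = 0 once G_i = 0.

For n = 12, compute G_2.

1065

12 —HB2→ 2^(2 + 1) + 2^2 —bump→ 3^(3 + 1) + 3^3 = 108 —(−1)→ 107
107 —HB3→ 3^(3 + 1) + 2·3^2 + 2·3 + 2 —bump→ 4^(4 + 1) + 2·4^2 + 2·4 + 2 = 1066 —(−1)→ 1065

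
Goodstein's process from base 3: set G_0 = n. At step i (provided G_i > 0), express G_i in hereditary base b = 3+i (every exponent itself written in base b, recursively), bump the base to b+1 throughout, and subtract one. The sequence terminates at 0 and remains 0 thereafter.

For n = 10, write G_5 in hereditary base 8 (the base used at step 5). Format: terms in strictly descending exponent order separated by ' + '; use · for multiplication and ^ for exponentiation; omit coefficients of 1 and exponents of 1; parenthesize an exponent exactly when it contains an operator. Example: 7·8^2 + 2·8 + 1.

4·8 + 1

(0) 10|_3 = 3^2 + 1 ↦ 4^2 + 1|_4 = 17 ⇒ 16
(1) 16|_4 = 4^2 ↦ 5^2|_5 = 25 ⇒ 24
(2) 24|_5 = 4·5 + 4 ↦ 4·6 + 4|_6 = 28 ⇒ 27
(3) 27|_6 = 4·6 + 3 ↦ 4·7 + 3|_7 = 31 ⇒ 30
(4) 30|_7 = 4·7 + 2 ↦ 4·8 + 2|_8 = 34 ⇒ 33
(5) 33|_8 = 4·8 + 1 ↦ 4·9 + 1|_9 = 37 ⇒ 36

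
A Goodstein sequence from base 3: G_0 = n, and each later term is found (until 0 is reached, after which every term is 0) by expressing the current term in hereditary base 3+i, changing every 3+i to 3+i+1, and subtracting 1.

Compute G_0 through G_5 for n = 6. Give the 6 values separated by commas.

(0) 6|_3 = 2·3 ↦ 2·4|_4 = 8 ⇒ 7
(1) 7|_4 = 4 + 3 ↦ 5 + 3|_5 = 8 ⇒ 7
(2) 7|_5 = 5 + 2 ↦ 6 + 2|_6 = 8 ⇒ 7
(3) 7|_6 = 6 + 1 ↦ 7 + 1|_7 = 8 ⇒ 7
(4) 7|_7 = 7 ↦ 8|_8 = 8 ⇒ 7

6, 7, 7, 7, 7, 7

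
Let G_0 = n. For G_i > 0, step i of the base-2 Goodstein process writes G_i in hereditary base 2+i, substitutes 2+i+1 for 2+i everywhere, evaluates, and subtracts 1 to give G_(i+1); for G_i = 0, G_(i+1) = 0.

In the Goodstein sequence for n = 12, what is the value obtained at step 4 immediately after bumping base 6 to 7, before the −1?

5764911

i=0: 12 = 2^(2 + 1) + 2^2 (b=2); 2→3: 3^(3 + 1) + 3^3 = 108; 108−1 = 107
i=1: 107 = 3^(3 + 1) + 2·3^2 + 2·3 + 2 (b=3); 3→4: 4^(4 + 1) + 2·4^2 + 2·4 + 2 = 1066; 1066−1 = 1065
i=2: 1065 = 4^(4 + 1) + 2·4^2 + 2·4 + 1 (b=4); 4→5: 5^(5 + 1) + 2·5^2 + 2·5 + 1 = 15686; 15686−1 = 15685
i=3: 15685 = 5^(5 + 1) + 2·5^2 + 2·5 (b=5); 5→6: 6^(6 + 1) + 2·6^2 + 2·6 = 280020; 280020−1 = 280019
i=4: 280019 = 6^(6 + 1) + 2·6^2 + 6 + 5 (b=6); 6→7: 7^(7 + 1) + 2·7^2 + 7 + 5 = 5764911; 5764911−1 = 5764910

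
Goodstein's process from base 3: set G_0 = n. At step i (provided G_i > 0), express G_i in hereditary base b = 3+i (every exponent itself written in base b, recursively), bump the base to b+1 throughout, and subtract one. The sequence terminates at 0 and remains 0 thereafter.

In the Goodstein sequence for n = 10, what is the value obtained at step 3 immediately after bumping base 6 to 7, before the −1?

i=0: 10 = 3^2 + 1 (b=3); 3→4: 4^2 + 1 = 17; 17−1 = 16
i=1: 16 = 4^2 (b=4); 4→5: 5^2 = 25; 25−1 = 24
i=2: 24 = 4·5 + 4 (b=5); 5→6: 4·6 + 4 = 28; 28−1 = 27

31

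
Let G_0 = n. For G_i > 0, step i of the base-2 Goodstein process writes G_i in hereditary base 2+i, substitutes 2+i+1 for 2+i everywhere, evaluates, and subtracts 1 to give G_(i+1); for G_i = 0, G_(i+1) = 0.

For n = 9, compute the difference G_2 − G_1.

942

(0) 9|_2 = 2^(2 + 1) + 1 ↦ 3^(3 + 1) + 1|_3 = 82 ⇒ 81
(1) 81|_3 = 3^(3 + 1) ↦ 4^(4 + 1)|_4 = 1024 ⇒ 1023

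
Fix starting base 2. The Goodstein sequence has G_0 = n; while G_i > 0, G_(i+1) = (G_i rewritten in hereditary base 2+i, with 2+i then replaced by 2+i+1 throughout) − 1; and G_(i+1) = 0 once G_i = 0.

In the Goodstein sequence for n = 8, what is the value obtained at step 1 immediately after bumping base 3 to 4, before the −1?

8 —HB2→ 2^(2 + 1) —bump→ 3^(3 + 1) = 81 —(−1)→ 80
80 —HB3→ 2·3^3 + 2·3^2 + 2·3 + 2 —bump→ 2·4^4 + 2·4^2 + 2·4 + 2 = 554 —(−1)→ 553

554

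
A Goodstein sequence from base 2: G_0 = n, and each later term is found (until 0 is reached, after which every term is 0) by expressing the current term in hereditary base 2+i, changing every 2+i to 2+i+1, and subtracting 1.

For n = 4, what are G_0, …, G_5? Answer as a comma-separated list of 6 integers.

base 2: 4 = 2^2; at 3: 3^3 = 27; next = 26
base 3: 26 = 2·3^2 + 2·3 + 2; at 4: 2·4^2 + 2·4 + 2 = 42; next = 41
base 4: 41 = 2·4^2 + 2·4 + 1; at 5: 2·5^2 + 2·5 + 1 = 61; next = 60
base 5: 60 = 2·5^2 + 2·5; at 6: 2·6^2 + 2·6 = 84; next = 83
base 6: 83 = 2·6^2 + 6 + 5; at 7: 2·7^2 + 7 + 5 = 110; next = 109

4, 26, 41, 60, 83, 109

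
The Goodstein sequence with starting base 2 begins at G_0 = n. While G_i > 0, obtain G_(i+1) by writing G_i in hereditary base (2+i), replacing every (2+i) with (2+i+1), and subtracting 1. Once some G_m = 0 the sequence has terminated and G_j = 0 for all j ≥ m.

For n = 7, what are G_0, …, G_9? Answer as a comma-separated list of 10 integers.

7 —HB2→ 2^2 + 2 + 1 —bump→ 3^3 + 3 + 1 = 31 —(−1)→ 30
30 —HB3→ 3^3 + 3 —bump→ 4^4 + 4 = 260 —(−1)→ 259
259 —HB4→ 4^4 + 3 —bump→ 5^5 + 3 = 3128 —(−1)→ 3127
3127 —HB5→ 5^5 + 2 —bump→ 6^6 + 2 = 46658 —(−1)→ 46657
46657 —HB6→ 6^6 + 1 —bump→ 7^7 + 1 = 823544 —(−1)→ 823543
823543 —HB7→ 7^7 —bump→ 8^8 = 16777216 —(−1)→ 16777215
16777215 —HB8→ 7·8^7 + 7·8^6 + 7·8^5 + 7·8^4 + 7·8^3 + 7·8^2 + 7·8 + 7 —bump→ 7·9^7 + 7·9^6 + 7·9^5 + 7·9^4 + 7·9^3 + 7·9^2 + 7·9 + 7 = 37665880 —(−1)→ 37665879
37665879 —HB9→ 7·9^7 + 7·9^6 + 7·9^5 + 7·9^4 + 7·9^3 + 7·9^2 + 7·9 + 6 —bump→ 7·10^7 + 7·10^6 + 7·10^5 + 7·10^4 + 7·10^3 + 7·10^2 + 7·10 + 6 = 77777776 —(−1)→ 77777775
77777775 —HB10→ 7·10^7 + 7·10^6 + 7·10^5 + 7·10^4 + 7·10^3 + 7·10^2 + 7·10 + 5 —bump→ 7·11^7 + 7·11^6 + 7·11^5 + 7·11^4 + 7·11^3 + 7·11^2 + 7·11 + 5 = 150051214 —(−1)→ 150051213

7, 30, 259, 3127, 46657, 823543, 16777215, 37665879, 77777775, 150051213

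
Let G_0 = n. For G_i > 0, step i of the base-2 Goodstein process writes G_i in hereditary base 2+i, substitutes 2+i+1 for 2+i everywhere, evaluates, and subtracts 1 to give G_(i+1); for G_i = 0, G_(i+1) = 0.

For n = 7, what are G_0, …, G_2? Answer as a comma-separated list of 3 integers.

7, 30, 259

step 0: 7 = 2^2 + 2 + 1; sub 3 for 2: 3^3 + 3 + 1; = 31; G_1 = 31−1 = 30
step 1: 30 = 3^3 + 3; sub 4 for 3: 4^4 + 4; = 260; G_2 = 260−1 = 259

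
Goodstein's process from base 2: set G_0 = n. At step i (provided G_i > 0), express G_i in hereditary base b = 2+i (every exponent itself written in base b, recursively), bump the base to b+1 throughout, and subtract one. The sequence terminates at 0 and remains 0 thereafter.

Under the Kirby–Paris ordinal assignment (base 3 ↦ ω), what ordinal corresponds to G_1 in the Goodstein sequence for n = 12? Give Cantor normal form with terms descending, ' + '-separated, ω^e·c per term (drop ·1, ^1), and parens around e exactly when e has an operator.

[0] 12 ≡ 2^(2 + 1) + 2^2 (base 2). Lift 3: 108. −1: 107.
[1] 107 ≡ 3^(3 + 1) + 2·3^2 + 2·3 + 2 (base 3). Lift 4: 1066. −1: 1065.

ω^(ω + 1) + ω^2·2 + ω·2 + 2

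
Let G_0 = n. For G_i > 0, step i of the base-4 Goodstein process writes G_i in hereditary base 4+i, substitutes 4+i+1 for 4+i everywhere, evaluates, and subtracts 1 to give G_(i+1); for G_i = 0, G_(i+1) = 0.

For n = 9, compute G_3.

9 —HB4→ 2·4 + 1 —bump→ 2·5 + 1 = 11 —(−1)→ 10
10 —HB5→ 2·5 —bump→ 2·6 = 12 —(−1)→ 11
11 —HB6→ 6 + 5 —bump→ 7 + 5 = 12 —(−1)→ 11
11 —HB7→ 7 + 4 —bump→ 8 + 4 = 12 —(−1)→ 11

11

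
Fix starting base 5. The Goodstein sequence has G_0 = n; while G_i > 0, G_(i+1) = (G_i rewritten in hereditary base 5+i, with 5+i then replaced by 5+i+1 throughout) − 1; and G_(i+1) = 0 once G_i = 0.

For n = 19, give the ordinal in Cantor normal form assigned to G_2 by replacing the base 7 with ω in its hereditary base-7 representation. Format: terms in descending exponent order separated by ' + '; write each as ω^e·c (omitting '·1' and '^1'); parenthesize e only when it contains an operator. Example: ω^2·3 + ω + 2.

ω·3 + 2

base 5: 19 = 3·5 + 4; at 6: 3·6 + 4 = 22; next = 21
base 6: 21 = 3·6 + 3; at 7: 3·7 + 3 = 24; next = 23
base 7: 23 = 3·7 + 2; at 8: 3·8 + 2 = 26; next = 25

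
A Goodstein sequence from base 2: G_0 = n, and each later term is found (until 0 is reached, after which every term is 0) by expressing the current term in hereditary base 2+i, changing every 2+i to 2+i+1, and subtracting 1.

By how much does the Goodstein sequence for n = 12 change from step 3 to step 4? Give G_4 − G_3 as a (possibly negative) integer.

264334

G_0 = 12. HB_2(12) = 2^(2 + 1) + 2^2. Bump = 108. G_1 = 107.
G_1 = 107. HB_3(107) = 3^(3 + 1) + 2·3^2 + 2·3 + 2. Bump = 1066. G_2 = 1065.
G_2 = 1065. HB_4(1065) = 4^(4 + 1) + 2·4^2 + 2·4 + 1. Bump = 15686. G_3 = 15685.
G_3 = 15685. HB_5(15685) = 5^(5 + 1) + 2·5^2 + 2·5. Bump = 280020. G_4 = 280019.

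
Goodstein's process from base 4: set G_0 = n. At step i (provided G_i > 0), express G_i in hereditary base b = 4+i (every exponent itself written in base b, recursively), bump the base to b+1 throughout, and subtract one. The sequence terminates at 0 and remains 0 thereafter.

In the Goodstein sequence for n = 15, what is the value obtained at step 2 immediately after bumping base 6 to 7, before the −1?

22

step 0: 15 = 3·4 + 3; sub 5 for 4: 3·5 + 3; = 18; G_1 = 18−1 = 17
step 1: 17 = 3·5 + 2; sub 6 for 5: 3·6 + 2; = 20; G_2 = 20−1 = 19
step 2: 19 = 3·6 + 1; sub 7 for 6: 3·7 + 1; = 22; G_3 = 22−1 = 21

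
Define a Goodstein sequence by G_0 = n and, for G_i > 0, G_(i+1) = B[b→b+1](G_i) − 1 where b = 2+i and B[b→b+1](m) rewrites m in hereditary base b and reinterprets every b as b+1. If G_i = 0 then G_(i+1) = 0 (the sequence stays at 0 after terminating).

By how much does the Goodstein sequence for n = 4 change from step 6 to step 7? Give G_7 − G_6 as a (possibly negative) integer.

(0) 4|_2 = 2^2 ↦ 3^3|_3 = 27 ⇒ 26
(1) 26|_3 = 2·3^2 + 2·3 + 2 ↦ 2·4^2 + 2·4 + 2|_4 = 42 ⇒ 41
(2) 41|_4 = 2·4^2 + 2·4 + 1 ↦ 2·5^2 + 2·5 + 1|_5 = 61 ⇒ 60
(3) 60|_5 = 2·5^2 + 2·5 ↦ 2·6^2 + 2·6|_6 = 84 ⇒ 83
(4) 83|_6 = 2·6^2 + 6 + 5 ↦ 2·7^2 + 7 + 5|_7 = 110 ⇒ 109
(5) 109|_7 = 2·7^2 + 7 + 4 ↦ 2·8^2 + 8 + 4|_8 = 140 ⇒ 139
(6) 139|_8 = 2·8^2 + 8 + 3 ↦ 2·9^2 + 9 + 3|_9 = 174 ⇒ 173

34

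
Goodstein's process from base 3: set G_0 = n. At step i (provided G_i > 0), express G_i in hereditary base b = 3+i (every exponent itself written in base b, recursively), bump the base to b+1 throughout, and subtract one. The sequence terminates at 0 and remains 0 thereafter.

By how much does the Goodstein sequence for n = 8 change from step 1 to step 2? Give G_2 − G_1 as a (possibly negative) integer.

1

G_0=8  [base 3] 2·3 + 2  →[3↦4]→  2·4 + 2 = 10  −1 ⇒ G_1=9
G_1=9  [base 4] 2·4 + 1  →[4↦5]→  2·5 + 1 = 11  −1 ⇒ G_2=10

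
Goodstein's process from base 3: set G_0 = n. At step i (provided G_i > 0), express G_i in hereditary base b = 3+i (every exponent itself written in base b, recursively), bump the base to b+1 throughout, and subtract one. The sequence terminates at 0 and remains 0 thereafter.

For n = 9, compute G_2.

17

base 3: 9 = 3^2; at 4: 4^2 = 16; next = 15
base 4: 15 = 3·4 + 3; at 5: 3·5 + 3 = 18; next = 17
base 5: 17 = 3·5 + 2; at 6: 3·6 + 2 = 20; next = 19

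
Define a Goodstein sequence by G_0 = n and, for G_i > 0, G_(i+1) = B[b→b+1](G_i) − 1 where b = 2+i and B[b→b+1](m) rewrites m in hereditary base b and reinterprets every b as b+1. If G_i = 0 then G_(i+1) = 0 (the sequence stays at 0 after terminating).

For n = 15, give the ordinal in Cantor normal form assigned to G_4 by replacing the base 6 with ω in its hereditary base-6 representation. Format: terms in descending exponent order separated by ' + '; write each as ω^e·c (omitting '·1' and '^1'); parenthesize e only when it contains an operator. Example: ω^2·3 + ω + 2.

step 0: 15 = 2^(2 + 1) + 2^2 + 2 + 1; sub 3 for 2: 3^(3 + 1) + 3^3 + 3 + 1; = 112; G_1 = 112−1 = 111
step 1: 111 = 3^(3 + 1) + 3^3 + 3; sub 4 for 3: 4^(4 + 1) + 4^4 + 4; = 1284; G_2 = 1284−1 = 1283
step 2: 1283 = 4^(4 + 1) + 4^4 + 3; sub 5 for 4: 5^(5 + 1) + 5^5 + 3; = 18753; G_3 = 18753−1 = 18752
step 3: 18752 = 5^(5 + 1) + 5^5 + 2; sub 6 for 5: 6^(6 + 1) + 6^6 + 2; = 326594; G_4 = 326594−1 = 326593
step 4: 326593 = 6^(6 + 1) + 6^6 + 1; sub 7 for 6: 7^(7 + 1) + 7^7 + 1; = 6588345; G_5 = 6588345−1 = 6588344

ω^(ω + 1) + ω^ω + 1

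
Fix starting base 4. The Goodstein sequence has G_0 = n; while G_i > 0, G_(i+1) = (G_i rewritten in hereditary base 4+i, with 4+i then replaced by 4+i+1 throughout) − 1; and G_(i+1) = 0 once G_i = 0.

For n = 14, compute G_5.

14 —HB4→ 3·4 + 2 —bump→ 3·5 + 2 = 17 —(−1)→ 16
16 —HB5→ 3·5 + 1 —bump→ 3·6 + 1 = 19 —(−1)→ 18
18 —HB6→ 3·6 —bump→ 3·7 = 21 —(−1)→ 20
20 —HB7→ 2·7 + 6 —bump→ 2·8 + 6 = 22 —(−1)→ 21
21 —HB8→ 2·8 + 5 —bump→ 2·9 + 5 = 23 —(−1)→ 22

22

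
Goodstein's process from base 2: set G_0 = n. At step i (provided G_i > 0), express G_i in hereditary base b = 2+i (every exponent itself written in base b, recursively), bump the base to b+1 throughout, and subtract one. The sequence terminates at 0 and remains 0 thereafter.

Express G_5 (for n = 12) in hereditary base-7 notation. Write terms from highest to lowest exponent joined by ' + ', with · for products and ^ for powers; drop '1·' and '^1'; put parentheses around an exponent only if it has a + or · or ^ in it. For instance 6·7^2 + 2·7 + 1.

7^(7 + 1) + 2·7^2 + 7 + 4

i=0: 12 = 2^(2 + 1) + 2^2 (b=2); 2→3: 3^(3 + 1) + 3^3 = 108; 108−1 = 107
i=1: 107 = 3^(3 + 1) + 2·3^2 + 2·3 + 2 (b=3); 3→4: 4^(4 + 1) + 2·4^2 + 2·4 + 2 = 1066; 1066−1 = 1065
i=2: 1065 = 4^(4 + 1) + 2·4^2 + 2·4 + 1 (b=4); 4→5: 5^(5 + 1) + 2·5^2 + 2·5 + 1 = 15686; 15686−1 = 15685
i=3: 15685 = 5^(5 + 1) + 2·5^2 + 2·5 (b=5); 5→6: 6^(6 + 1) + 2·6^2 + 2·6 = 280020; 280020−1 = 280019
i=4: 280019 = 6^(6 + 1) + 2·6^2 + 6 + 5 (b=6); 6→7: 7^(7 + 1) + 2·7^2 + 7 + 5 = 5764911; 5764911−1 = 5764910
i=5: 5764910 = 7^(7 + 1) + 2·7^2 + 7 + 4 (b=7); 7→8: 8^(8 + 1) + 2·8^2 + 8 + 4 = 134217868; 134217868−1 = 134217867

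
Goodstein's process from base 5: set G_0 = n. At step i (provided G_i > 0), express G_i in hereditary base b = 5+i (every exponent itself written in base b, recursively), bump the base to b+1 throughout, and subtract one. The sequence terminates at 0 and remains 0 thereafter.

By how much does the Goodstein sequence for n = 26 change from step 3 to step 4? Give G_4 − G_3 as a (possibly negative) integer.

G_0 = 26. HB_5(26) = 5^2 + 1. Bump = 37. G_1 = 36.
G_1 = 36. HB_6(36) = 6^2. Bump = 49. G_2 = 48.
G_2 = 48. HB_7(48) = 6·7 + 6. Bump = 54. G_3 = 53.
G_3 = 53. HB_8(53) = 6·8 + 5. Bump = 59. G_4 = 58.

5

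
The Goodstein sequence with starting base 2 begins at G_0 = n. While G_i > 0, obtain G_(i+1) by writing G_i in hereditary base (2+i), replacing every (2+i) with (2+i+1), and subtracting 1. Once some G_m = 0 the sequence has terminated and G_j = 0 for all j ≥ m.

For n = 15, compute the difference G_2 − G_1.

1172

base 2: 15 = 2^(2 + 1) + 2^2 + 2 + 1; at 3: 3^(3 + 1) + 3^3 + 3 + 1 = 112; next = 111
base 3: 111 = 3^(3 + 1) + 3^3 + 3; at 4: 4^(4 + 1) + 4^4 + 4 = 1284; next = 1283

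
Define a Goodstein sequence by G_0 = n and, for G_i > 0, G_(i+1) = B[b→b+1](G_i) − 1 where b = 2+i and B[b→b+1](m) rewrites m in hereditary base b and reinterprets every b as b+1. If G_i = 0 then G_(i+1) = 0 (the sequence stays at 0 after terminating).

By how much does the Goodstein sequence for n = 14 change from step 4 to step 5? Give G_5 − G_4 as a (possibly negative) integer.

base 2: 14 = 2^(2 + 1) + 2^2 + 2; at 3: 3^(3 + 1) + 3^3 + 3 = 111; next = 110
base 3: 110 = 3^(3 + 1) + 3^3 + 2; at 4: 4^(4 + 1) + 4^4 + 2 = 1282; next = 1281
base 4: 1281 = 4^(4 + 1) + 4^4 + 1; at 5: 5^(5 + 1) + 5^5 + 1 = 18751; next = 18750
base 5: 18750 = 5^(5 + 1) + 5^5; at 6: 6^(6 + 1) + 6^6 = 326592; next = 326591
base 6: 326591 = 6^(6 + 1) + 5·6^5 + 5·6^4 + 5·6^3 + 5·6^2 + 5·6 + 5; at 7: 7^(7 + 1) + 5·7^5 + 5·7^4 + 5·7^3 + 5·7^2 + 5·7 + 5 = 5862841; next = 5862840

5536249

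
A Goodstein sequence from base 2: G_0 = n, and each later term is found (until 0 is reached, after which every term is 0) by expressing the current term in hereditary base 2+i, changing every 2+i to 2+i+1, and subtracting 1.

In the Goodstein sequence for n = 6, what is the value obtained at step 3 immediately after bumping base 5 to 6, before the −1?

46656

i=0: 6 = 2^2 + 2 (b=2); 2→3: 3^3 + 3 = 30; 30−1 = 29
i=1: 29 = 3^3 + 2 (b=3); 3→4: 4^4 + 2 = 258; 258−1 = 257
i=2: 257 = 4^4 + 1 (b=4); 4→5: 5^5 + 1 = 3126; 3126−1 = 3125
i=3: 3125 = 5^5 (b=5); 5→6: 6^6 = 46656; 46656−1 = 46655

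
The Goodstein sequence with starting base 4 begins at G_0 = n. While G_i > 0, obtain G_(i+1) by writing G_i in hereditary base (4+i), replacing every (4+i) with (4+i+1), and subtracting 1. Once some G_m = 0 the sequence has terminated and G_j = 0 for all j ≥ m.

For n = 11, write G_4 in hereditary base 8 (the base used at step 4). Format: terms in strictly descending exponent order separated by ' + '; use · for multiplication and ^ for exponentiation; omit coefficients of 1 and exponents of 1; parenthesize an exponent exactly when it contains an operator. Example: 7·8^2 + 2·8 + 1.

base 4: 11 = 2·4 + 3; at 5: 2·5 + 3 = 13; next = 12
base 5: 12 = 2·5 + 2; at 6: 2·6 + 2 = 14; next = 13
base 6: 13 = 2·6 + 1; at 7: 2·7 + 1 = 15; next = 14
base 7: 14 = 2·7; at 8: 2·8 = 16; next = 15
base 8: 15 = 8 + 7; at 9: 9 + 7 = 16; next = 15

8 + 7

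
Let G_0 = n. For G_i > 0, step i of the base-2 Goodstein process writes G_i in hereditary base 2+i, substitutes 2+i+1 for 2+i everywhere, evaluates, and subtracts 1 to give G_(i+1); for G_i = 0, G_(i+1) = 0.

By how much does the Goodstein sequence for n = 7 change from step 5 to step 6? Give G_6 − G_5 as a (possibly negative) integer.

G_0 = 7. HB_2(7) = 2^2 + 2 + 1. Bump = 31. G_1 = 30.
G_1 = 30. HB_3(30) = 3^3 + 3. Bump = 260. G_2 = 259.
G_2 = 259. HB_4(259) = 4^4 + 3. Bump = 3128. G_3 = 3127.
G_3 = 3127. HB_5(3127) = 5^5 + 2. Bump = 46658. G_4 = 46657.
G_4 = 46657. HB_6(46657) = 6^6 + 1. Bump = 823544. G_5 = 823543.
G_5 = 823543. HB_7(823543) = 7^7. Bump = 16777216. G_6 = 16777215.

15953672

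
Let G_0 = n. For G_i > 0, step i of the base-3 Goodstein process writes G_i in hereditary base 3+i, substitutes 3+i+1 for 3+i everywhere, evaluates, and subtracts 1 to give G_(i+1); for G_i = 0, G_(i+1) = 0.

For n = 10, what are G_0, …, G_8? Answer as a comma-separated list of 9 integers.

10 —HB3→ 3^2 + 1 —bump→ 4^2 + 1 = 17 —(−1)→ 16
16 —HB4→ 4^2 —bump→ 5^2 = 25 —(−1)→ 24
24 —HB5→ 4·5 + 4 —bump→ 4·6 + 4 = 28 —(−1)→ 27
27 —HB6→ 4·6 + 3 —bump→ 4·7 + 3 = 31 —(−1)→ 30
30 —HB7→ 4·7 + 2 —bump→ 4·8 + 2 = 34 —(−1)→ 33
33 —HB8→ 4·8 + 1 —bump→ 4·9 + 1 = 37 —(−1)→ 36
36 —HB9→ 4·9 —bump→ 4·10 = 40 —(−1)→ 39
39 —HB10→ 3·10 + 9 —bump→ 3·11 + 9 = 42 —(−1)→ 41

10, 16, 24, 27, 30, 33, 36, 39, 41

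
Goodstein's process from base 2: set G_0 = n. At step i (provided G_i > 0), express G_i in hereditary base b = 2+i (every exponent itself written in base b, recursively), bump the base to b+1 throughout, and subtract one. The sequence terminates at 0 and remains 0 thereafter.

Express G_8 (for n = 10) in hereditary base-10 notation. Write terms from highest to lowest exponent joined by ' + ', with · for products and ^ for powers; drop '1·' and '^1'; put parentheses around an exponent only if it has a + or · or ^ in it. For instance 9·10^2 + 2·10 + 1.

[0] 10 ≡ 2^(2 + 1) + 2 (base 2). Lift 3: 84. −1: 83.
[1] 83 ≡ 3^(3 + 1) + 2 (base 3). Lift 4: 1026. −1: 1025.
[2] 1025 ≡ 4^(4 + 1) + 1 (base 4). Lift 5: 15626. −1: 15625.
[3] 15625 ≡ 5^(5 + 1) (base 5). Lift 6: 279936. −1: 279935.
[4] 279935 ≡ 5·6^6 + 5·6^5 + 5·6^4 + 5·6^3 + 5·6^2 + 5·6 + 5 (base 6). Lift 7: 4215755. −1: 4215754.
[5] 4215754 ≡ 5·7^7 + 5·7^5 + 5·7^4 + 5·7^3 + 5·7^2 + 5·7 + 4 (base 7). Lift 8: 84073324. −1: 84073323.
[6] 84073323 ≡ 5·8^8 + 5·8^5 + 5·8^4 + 5·8^3 + 5·8^2 + 5·8 + 3 (base 8). Lift 9: 1937434593. −1: 1937434592.
[7] 1937434592 ≡ 5·9^9 + 5·9^5 + 5·9^4 + 5·9^3 + 5·9^2 + 5·9 + 2 (base 9). Lift 10: 50000555552. −1: 50000555551.

5·10^10 + 5·10^5 + 5·10^4 + 5·10^3 + 5·10^2 + 5·10 + 1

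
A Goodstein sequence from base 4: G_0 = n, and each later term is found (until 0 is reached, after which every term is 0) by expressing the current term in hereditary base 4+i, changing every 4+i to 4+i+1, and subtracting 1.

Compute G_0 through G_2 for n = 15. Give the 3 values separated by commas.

G_0=15  [base 4] 3·4 + 3  →[4↦5]→  3·5 + 3 = 18  −1 ⇒ G_1=17
G_1=17  [base 5] 3·5 + 2  →[5↦6]→  3·6 + 2 = 20  −1 ⇒ G_2=19

15, 17, 19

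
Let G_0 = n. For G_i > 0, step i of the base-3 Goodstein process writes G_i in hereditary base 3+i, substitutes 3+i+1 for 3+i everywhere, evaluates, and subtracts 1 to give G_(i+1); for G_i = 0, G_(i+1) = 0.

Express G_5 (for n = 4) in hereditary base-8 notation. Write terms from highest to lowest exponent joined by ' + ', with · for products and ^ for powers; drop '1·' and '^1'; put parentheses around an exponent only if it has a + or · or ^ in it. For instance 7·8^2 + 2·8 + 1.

1

base 3: 4 = 3 + 1; at 4: 4 + 1 = 5; next = 4
base 4: 4 = 4; at 5: 5 = 5; next = 4
base 5: 4 = 4; at 6: 4 = 4; next = 3
base 6: 3 = 3; at 7: 3 = 3; next = 2
base 7: 2 = 2; at 8: 2 = 2; next = 1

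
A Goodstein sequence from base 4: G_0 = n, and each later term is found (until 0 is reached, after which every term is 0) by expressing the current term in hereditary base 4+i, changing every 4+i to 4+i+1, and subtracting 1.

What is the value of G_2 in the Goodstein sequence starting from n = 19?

G_0 = 19. HB_4(19) = 4^2 + 3. Bump = 28. G_1 = 27.
G_1 = 27. HB_5(27) = 5^2 + 2. Bump = 38. G_2 = 37.
G_2 = 37. HB_6(37) = 6^2 + 1. Bump = 50. G_3 = 49.

37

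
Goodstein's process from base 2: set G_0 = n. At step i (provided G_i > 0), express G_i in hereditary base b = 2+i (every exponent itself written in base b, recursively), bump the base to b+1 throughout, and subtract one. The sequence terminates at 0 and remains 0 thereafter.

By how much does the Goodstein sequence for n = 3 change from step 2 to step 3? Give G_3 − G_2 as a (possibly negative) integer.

step 0: 3 = 2 + 1; sub 3 for 2: 3 + 1; = 4; G_1 = 4−1 = 3
step 1: 3 = 3; sub 4 for 3: 4; = 4; G_2 = 4−1 = 3
step 2: 3 = 3; sub 5 for 4: 3; = 3; G_3 = 3−1 = 2

-1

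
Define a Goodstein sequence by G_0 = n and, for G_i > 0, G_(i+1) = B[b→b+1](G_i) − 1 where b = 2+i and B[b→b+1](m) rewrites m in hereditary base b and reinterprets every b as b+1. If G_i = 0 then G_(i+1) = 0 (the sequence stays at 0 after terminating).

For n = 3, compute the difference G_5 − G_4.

(0) 3|_2 = 2 + 1 ↦ 3 + 1|_3 = 4 ⇒ 3
(1) 3|_3 = 3 ↦ 4|_4 = 4 ⇒ 3
(2) 3|_4 = 3 ↦ 3|_5 = 3 ⇒ 2
(3) 2|_5 = 2 ↦ 2|_6 = 2 ⇒ 1
(4) 1|_6 = 1 ↦ 1|_7 = 1 ⇒ 0

-1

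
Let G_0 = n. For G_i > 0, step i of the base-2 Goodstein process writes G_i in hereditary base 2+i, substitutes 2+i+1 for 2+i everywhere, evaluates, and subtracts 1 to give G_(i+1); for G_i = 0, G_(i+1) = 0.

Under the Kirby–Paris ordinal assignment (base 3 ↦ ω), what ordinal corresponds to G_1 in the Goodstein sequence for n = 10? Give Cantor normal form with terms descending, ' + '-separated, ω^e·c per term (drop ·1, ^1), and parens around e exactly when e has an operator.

ω^(ω + 1) + 2

step 0: 10 = 2^(2 + 1) + 2; sub 3 for 2: 3^(3 + 1) + 3; = 84; G_1 = 84−1 = 83
step 1: 83 = 3^(3 + 1) + 2; sub 4 for 3: 4^(4 + 1) + 2; = 1026; G_2 = 1026−1 = 1025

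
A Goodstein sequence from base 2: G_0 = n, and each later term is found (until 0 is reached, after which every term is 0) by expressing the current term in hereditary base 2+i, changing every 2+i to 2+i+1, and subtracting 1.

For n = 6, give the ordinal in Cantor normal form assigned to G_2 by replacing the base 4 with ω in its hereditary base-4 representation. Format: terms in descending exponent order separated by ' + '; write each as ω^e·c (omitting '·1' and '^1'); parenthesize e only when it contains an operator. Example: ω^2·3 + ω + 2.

step 0: 6 = 2^2 + 2; sub 3 for 2: 3^3 + 3; = 30; G_1 = 30−1 = 29
step 1: 29 = 3^3 + 2; sub 4 for 3: 4^4 + 2; = 258; G_2 = 258−1 = 257
step 2: 257 = 4^4 + 1; sub 5 for 4: 5^5 + 1; = 3126; G_3 = 3126−1 = 3125

ω^ω + 1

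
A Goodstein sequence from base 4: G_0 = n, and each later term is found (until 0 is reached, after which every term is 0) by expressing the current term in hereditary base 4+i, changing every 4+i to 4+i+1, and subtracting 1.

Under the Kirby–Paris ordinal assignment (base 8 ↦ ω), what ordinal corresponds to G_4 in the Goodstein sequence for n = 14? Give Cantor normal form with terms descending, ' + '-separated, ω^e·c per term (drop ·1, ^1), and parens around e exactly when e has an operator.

14 —HB4→ 3·4 + 2 —bump→ 3·5 + 2 = 17 —(−1)→ 16
16 —HB5→ 3·5 + 1 —bump→ 3·6 + 1 = 19 —(−1)→ 18
18 —HB6→ 3·6 —bump→ 3·7 = 21 —(−1)→ 20
20 —HB7→ 2·7 + 6 —bump→ 2·8 + 6 = 22 —(−1)→ 21
21 —HB8→ 2·8 + 5 —bump→ 2·9 + 5 = 23 —(−1)→ 22

ω·2 + 5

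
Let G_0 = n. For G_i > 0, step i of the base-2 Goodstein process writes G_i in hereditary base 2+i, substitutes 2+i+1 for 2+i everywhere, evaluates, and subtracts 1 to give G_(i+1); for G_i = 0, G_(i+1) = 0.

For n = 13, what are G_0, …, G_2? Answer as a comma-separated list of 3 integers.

13, 108, 1279

(0) 13|_2 = 2^(2 + 1) + 2^2 + 1 ↦ 3^(3 + 1) + 3^3 + 1|_3 = 109 ⇒ 108
(1) 108|_3 = 3^(3 + 1) + 3^3 ↦ 4^(4 + 1) + 4^4|_4 = 1280 ⇒ 1279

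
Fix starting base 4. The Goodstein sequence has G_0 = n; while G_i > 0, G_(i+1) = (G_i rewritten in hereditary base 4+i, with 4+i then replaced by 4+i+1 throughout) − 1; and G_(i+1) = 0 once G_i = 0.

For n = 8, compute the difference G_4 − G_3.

G_0 = 8. HB_4(8) = 2·4. Bump = 10. G_1 = 9.
G_1 = 9. HB_5(9) = 5 + 4. Bump = 10. G_2 = 9.
G_2 = 9. HB_6(9) = 6 + 3. Bump = 10. G_3 = 9.
G_3 = 9. HB_7(9) = 7 + 2. Bump = 10. G_4 = 9.

0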